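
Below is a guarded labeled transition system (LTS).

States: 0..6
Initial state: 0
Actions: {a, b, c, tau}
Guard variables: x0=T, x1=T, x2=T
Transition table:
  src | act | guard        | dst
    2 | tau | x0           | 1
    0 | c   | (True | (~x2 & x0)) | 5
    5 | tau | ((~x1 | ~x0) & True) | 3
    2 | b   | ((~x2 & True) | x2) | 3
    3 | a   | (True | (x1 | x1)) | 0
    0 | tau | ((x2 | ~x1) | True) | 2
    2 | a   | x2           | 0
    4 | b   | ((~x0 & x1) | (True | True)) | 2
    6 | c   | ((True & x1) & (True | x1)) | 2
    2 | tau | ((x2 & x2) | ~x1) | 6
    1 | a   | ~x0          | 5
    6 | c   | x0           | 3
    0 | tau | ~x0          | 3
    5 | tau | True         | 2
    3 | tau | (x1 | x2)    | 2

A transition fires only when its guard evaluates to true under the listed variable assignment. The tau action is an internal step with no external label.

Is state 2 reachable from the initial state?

Guard filter leaves 12 enabled edge(s).
depth 0: {0}
depth 1: {2,5}  total {0,2,5}
depth 2: {1,3,6}  total {0,1,2,3,5,6}
R = {0,1,2,3,5,6}
witness 2: tau

Answer: REACHABLE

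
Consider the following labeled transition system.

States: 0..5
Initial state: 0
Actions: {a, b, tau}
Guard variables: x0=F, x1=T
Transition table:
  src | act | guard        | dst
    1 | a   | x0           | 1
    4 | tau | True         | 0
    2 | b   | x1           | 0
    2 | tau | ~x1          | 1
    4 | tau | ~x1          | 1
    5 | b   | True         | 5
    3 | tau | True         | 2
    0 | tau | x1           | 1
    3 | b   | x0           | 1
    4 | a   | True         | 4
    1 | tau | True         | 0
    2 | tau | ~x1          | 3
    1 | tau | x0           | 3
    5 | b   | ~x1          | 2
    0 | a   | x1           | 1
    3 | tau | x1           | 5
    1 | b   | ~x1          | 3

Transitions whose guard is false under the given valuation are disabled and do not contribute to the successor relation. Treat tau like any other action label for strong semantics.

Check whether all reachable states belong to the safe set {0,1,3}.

Safe = {0,1,3}
Reach set: {0,1}
  0: safe
  1: safe

Answer: INVARIANT HOLDS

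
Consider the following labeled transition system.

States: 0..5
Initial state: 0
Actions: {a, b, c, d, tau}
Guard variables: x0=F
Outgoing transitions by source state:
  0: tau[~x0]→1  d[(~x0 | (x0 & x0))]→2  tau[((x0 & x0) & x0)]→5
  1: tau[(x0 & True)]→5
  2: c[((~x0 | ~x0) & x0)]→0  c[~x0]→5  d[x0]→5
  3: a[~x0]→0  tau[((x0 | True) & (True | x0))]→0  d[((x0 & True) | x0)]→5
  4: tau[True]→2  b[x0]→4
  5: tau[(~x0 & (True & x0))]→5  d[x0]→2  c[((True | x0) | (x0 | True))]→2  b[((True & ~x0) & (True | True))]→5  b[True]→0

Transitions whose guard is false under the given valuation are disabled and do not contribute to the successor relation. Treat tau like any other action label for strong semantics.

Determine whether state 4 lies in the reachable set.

Answer: UNREACHABLE

Analysis:
Guard filter leaves 9 enabled edge(s).
Layer 0: {0}
Layer 1: {1,2}  now seen {0,1,2}
Layer 2: {5}  now seen {0,1,2,5}
Reachable = {0,1,2,5}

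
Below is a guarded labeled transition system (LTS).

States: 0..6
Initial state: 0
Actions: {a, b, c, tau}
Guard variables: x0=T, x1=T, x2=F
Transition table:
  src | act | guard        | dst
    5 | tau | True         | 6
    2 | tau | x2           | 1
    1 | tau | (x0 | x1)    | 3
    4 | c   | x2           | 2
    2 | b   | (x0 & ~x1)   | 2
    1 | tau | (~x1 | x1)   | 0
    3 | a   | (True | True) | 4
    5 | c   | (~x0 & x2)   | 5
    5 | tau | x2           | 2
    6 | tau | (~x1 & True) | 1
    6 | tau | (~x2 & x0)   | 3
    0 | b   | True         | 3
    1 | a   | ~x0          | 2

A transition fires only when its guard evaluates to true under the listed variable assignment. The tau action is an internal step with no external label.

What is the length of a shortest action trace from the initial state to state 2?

BFS to 2:
  L0 = {0}
  L1 = {3}
  L2 = {4}
2 never appears.

Answer: UNREACHABLE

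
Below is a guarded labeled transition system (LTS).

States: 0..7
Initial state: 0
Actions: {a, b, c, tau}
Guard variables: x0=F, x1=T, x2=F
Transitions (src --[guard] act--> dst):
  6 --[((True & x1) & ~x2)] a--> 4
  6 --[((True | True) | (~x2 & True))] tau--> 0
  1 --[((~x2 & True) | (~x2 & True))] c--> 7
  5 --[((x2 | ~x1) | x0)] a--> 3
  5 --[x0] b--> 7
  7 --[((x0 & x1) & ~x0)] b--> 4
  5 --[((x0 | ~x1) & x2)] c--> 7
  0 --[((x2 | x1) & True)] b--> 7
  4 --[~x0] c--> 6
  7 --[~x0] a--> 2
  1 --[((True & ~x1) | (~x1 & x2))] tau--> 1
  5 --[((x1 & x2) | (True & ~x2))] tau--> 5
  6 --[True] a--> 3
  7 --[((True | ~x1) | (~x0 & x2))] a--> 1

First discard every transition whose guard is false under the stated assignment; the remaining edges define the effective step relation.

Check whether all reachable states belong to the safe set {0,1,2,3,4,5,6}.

Allowed set {0,1,2,3,4,5,6}
Reachable = {0,1,2,7}
  0: ✓
  1: ✓
  2: ✓
  7: ✗ unsafe
witness against invariant: b → 7

Answer: INVARIANT VIOLATED at state 7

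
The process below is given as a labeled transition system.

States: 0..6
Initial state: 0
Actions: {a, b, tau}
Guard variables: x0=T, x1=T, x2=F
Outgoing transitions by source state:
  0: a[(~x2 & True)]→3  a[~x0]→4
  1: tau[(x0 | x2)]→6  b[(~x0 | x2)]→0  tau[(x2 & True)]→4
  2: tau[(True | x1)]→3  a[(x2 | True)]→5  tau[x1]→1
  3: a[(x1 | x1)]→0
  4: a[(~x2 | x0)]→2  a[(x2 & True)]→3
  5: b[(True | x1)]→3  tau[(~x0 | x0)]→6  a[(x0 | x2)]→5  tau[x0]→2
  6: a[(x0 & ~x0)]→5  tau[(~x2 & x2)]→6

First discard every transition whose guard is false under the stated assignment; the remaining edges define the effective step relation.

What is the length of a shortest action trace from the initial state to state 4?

Answer: UNREACHABLE

Working:
BFS to 4:
  depth 0: {0}
  depth 1: {3}
4 never appears.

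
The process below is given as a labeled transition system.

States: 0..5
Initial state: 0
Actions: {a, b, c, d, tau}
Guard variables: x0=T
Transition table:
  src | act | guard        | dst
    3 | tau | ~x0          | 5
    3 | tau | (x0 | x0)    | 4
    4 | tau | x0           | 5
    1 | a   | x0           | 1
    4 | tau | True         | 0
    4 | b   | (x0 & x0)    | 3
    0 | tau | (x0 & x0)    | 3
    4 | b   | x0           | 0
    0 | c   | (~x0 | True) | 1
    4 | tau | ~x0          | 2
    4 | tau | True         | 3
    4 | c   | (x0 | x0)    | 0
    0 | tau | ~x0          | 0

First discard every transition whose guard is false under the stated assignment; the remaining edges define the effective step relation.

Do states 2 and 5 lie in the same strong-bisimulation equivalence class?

Answer: BISIMILAR

Working:
Refine partition for ~:
  round 0: {{0,1,2,3,4,5}}
  round 1: {{0},{1},{2,5},{3},{4}}
Fixed point at round 2; 5 class(es).
[2]={2,5}  [5]={2,5}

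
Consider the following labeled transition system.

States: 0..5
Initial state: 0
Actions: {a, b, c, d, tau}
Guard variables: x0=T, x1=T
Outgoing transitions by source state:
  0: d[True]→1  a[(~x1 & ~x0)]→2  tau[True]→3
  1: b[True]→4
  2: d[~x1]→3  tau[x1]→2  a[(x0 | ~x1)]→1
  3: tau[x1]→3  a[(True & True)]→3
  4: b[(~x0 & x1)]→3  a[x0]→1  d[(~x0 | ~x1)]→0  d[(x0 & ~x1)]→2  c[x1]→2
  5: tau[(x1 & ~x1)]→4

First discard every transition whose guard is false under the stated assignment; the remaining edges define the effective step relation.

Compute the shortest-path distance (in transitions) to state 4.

Answer: 2

Trace:
Layered search for 4:
  depth 0: {0}
  depth 1: {1,3}
  depth 2: {4}
first hit 4 at d=2 via d·b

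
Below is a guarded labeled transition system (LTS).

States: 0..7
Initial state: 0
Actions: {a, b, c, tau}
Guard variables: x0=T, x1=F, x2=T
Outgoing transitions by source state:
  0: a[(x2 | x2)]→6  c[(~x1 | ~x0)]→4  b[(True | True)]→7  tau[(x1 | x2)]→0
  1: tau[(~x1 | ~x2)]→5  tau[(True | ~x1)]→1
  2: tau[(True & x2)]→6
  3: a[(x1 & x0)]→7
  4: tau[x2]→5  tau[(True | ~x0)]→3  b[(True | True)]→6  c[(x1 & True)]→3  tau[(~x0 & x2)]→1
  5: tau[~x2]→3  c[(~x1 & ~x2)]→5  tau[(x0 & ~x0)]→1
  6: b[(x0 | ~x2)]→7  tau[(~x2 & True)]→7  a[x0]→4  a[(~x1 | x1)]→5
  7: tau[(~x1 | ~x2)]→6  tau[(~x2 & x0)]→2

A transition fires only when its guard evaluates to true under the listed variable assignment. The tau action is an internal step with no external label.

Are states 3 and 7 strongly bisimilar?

Bisimulation quotient by refinement:
  round 0: {{0,1,2,3,4,5,6,7}}
  round 1: {{0},{1,2,7},{3,5},{4},{6}}
  round 2: {{0},{1},{2,7},{3,5},{4},{6}}
stable after 3 split(s): 6 block(s)
3∈{3,5}, 7∈{2,7}

Answer: NOT BISIMILAR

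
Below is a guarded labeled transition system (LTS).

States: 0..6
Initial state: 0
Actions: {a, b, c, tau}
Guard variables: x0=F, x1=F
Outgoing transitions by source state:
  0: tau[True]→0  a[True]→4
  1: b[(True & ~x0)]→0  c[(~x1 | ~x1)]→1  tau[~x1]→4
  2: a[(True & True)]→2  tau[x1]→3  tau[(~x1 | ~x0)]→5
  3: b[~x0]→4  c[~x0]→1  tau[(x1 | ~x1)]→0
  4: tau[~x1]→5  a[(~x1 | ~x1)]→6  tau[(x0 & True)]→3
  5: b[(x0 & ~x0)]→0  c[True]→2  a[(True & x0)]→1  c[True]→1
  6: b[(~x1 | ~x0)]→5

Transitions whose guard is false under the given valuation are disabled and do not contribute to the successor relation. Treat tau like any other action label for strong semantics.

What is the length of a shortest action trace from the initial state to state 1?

Answer: 3

Working:
Breadth-first toward 1:
  Layer 0: {0}
  Layer 1: {4}
  Layer 2: {5,6}
  Layer 3: {1,2}
depth(1)=3, e.g. a·tau·c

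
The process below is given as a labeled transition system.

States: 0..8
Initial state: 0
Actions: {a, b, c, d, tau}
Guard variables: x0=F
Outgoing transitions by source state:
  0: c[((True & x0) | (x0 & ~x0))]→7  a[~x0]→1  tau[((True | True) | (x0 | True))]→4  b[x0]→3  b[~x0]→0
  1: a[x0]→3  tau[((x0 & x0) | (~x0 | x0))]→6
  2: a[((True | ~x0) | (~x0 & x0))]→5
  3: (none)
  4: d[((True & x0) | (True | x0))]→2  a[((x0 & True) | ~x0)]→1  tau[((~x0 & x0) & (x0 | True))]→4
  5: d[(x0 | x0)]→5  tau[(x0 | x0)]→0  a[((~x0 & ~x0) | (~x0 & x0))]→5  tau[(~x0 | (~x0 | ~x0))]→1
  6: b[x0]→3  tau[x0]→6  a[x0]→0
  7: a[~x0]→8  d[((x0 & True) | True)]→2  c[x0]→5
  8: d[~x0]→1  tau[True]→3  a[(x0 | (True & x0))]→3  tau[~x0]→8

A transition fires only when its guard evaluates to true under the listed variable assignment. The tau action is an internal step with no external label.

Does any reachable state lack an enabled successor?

R = {0,1,2,4,5,6}
  0: a→1  b→0  tau→4  [deg 3]
  1: tau→6  [deg 1]
  2: a→5  [deg 1]
  4: a→1  d→2  [deg 2]
  5: a→5  tau→1  [deg 2]
  6: ∅  [STUCK]
trace reaching 6: a·tau

Answer: DEADLOCK at state 6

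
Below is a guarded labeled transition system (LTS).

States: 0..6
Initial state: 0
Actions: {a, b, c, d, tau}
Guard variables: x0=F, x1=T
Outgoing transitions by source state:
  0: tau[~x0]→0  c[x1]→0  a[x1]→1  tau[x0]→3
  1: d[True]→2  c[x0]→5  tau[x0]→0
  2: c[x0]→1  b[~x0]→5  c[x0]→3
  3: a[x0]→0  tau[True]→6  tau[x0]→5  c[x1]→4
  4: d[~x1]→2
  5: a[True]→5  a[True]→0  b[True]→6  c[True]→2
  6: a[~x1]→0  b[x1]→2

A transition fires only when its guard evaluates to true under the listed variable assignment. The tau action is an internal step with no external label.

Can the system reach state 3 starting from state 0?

12 transition(s) survive guard evaluation.
Layer 0: {0}
Layer 1: {1}  cumulative {0,1}
Layer 2: {2}  cumulative {0,1,2}
Layer 3: {5}  cumulative {0,1,2,5}
Layer 4: {6}  cumulative {0,1,2,5,6}
R = {0,1,2,5,6}

Answer: UNREACHABLE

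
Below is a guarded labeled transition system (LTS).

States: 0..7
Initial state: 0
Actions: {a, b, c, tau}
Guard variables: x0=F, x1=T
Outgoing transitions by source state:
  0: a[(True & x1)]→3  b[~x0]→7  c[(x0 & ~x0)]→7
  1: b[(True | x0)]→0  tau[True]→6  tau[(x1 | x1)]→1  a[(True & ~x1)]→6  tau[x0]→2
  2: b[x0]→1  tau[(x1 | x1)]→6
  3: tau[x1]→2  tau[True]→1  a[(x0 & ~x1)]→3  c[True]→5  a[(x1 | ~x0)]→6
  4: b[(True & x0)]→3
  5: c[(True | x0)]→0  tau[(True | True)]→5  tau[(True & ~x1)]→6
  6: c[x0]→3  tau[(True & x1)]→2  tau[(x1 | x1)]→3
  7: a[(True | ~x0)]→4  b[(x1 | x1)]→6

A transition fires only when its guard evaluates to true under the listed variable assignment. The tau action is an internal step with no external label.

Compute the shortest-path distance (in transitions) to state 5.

BFS to 5:
  Layer 0: {0}
  Layer 1: {3,7}
  Layer 2: {1,2,4,5,6}
first hit 5 at d=2 via a·c

Answer: 2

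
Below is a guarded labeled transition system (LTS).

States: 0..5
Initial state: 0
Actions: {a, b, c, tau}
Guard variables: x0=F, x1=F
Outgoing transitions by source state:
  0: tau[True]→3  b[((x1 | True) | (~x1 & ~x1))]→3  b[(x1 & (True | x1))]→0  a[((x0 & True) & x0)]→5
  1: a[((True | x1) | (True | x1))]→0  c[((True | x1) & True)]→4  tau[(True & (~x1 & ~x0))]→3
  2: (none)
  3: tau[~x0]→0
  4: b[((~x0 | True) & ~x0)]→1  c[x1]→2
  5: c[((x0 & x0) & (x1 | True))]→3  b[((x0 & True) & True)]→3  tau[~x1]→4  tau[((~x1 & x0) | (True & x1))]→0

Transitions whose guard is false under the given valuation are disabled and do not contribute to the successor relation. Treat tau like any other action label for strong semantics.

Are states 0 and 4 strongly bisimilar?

Answer: NOT BISIMILAR

Analysis:
Refine partition for ~:
  P[0] = {{0,1,2,3,4,5}}
  P[1] = {{0},{1},{2},{3,5},{4}}
  P[2] = {{0},{1},{2},{3},{4},{5}}
stable after 3 split(s): 6 block(s)
class of 0: {0}; class of 4: {4}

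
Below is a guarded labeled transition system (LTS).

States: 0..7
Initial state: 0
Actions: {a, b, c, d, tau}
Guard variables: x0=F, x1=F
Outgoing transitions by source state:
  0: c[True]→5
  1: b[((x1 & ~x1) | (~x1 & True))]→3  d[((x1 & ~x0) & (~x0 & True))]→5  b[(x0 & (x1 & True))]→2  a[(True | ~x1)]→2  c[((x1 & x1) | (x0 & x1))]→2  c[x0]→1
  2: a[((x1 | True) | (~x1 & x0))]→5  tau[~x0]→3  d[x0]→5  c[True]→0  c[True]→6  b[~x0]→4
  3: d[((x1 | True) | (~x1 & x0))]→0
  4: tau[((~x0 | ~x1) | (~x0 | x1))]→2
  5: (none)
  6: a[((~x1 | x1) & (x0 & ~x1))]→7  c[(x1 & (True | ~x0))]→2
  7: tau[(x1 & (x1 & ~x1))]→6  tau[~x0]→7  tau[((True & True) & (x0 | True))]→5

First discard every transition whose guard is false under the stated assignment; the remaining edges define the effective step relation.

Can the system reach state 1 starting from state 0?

Guard filter leaves 12 enabled edge(s).
Layer 0: {0}
Layer 1: {5}  cumulative {0,5}
Reachable = {0,5}

Answer: UNREACHABLE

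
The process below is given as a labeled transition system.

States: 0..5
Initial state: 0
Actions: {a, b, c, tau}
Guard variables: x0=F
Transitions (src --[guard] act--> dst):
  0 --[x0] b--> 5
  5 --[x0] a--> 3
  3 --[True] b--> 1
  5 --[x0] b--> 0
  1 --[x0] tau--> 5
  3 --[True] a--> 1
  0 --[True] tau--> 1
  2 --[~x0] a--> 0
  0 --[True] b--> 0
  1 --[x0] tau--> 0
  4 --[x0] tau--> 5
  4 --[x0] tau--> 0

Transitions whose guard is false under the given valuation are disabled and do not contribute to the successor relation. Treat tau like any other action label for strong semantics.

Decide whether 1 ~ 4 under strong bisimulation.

Refine partition for ~:
  round 0: {{0,1,2,3,4,5}}
  round 1: {{0},{1,4,5},{2},{3}}
stable after 2 split(s): 4 block(s)
class of 1: {1,4,5}; class of 4: {1,4,5}

Answer: BISIMILAR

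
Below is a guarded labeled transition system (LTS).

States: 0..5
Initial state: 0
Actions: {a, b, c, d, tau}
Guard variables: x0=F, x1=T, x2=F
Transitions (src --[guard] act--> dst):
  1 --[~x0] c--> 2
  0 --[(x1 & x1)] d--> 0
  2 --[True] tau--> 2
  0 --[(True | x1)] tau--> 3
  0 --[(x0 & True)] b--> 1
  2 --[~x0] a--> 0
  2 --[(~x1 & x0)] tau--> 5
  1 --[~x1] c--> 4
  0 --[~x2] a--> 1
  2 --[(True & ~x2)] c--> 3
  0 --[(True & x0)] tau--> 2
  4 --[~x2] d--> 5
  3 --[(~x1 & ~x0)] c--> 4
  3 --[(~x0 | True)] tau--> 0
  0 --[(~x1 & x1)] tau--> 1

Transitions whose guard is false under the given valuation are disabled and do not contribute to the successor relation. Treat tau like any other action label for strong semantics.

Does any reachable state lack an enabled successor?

Answer: DEADLOCK-FREE

Working:
Reach set: {0,1,2,3}
  0: a→1  d→0  tau→3  [deg 3]
  1: c→2  [deg 1]
  2: a→0  c→3  tau→2  [deg 3]
  3: tau→0  [deg 1]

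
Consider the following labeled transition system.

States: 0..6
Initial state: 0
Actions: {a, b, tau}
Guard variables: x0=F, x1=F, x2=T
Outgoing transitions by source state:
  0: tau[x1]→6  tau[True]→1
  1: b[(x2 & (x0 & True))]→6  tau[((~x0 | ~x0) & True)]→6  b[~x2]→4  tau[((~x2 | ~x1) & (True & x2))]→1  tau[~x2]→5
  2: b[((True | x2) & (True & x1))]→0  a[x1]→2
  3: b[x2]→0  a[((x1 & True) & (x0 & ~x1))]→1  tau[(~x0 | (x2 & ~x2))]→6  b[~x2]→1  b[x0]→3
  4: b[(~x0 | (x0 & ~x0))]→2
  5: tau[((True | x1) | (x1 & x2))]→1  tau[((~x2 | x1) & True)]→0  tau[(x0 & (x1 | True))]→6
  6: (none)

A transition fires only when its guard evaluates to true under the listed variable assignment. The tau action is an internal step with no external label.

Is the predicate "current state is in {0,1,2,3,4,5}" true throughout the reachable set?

Answer: INVARIANT VIOLATED at state 6

Working:
Inv-set: {0,1,2,3,4,5}
Reach set: {0,1,6}
  0: ok
  1: ok
  6: outside
witness against invariant: tau·tau → 6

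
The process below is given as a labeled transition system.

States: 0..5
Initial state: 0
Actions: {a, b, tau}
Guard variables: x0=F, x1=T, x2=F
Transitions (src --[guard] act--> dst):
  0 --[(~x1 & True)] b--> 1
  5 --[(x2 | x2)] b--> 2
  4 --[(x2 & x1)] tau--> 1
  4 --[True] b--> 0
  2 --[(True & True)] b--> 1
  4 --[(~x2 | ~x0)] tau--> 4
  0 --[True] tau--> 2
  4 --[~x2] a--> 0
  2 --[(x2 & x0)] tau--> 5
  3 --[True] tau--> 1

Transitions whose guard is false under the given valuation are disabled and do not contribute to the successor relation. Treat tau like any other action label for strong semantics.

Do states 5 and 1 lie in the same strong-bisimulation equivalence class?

Refine partition for ~:
  round 0: {{0,1,2,3,4,5}}
  round 1: {{0,3},{1,5},{2},{4}}
  round 2: {{0},{1,5},{2},{3},{4}}
stable after 3 split(s): 5 block(s)
class of 5: {1,5}; class of 1: {1,5}

Answer: BISIMILAR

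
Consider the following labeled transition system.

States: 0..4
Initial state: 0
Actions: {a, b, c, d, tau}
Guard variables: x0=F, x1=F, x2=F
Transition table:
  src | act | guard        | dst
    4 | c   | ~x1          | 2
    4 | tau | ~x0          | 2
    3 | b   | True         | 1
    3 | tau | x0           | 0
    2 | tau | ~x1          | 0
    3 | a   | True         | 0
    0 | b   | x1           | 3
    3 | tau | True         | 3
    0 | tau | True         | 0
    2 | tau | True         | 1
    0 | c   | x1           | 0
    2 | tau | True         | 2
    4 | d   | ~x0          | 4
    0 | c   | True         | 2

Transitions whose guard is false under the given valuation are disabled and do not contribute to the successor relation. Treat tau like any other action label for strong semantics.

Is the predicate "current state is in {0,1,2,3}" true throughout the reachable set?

Answer: INVARIANT HOLDS

Working:
Allowed set {0,1,2,3}
Reach set: {0,1,2}
  0: safe
  1: safe
  2: safe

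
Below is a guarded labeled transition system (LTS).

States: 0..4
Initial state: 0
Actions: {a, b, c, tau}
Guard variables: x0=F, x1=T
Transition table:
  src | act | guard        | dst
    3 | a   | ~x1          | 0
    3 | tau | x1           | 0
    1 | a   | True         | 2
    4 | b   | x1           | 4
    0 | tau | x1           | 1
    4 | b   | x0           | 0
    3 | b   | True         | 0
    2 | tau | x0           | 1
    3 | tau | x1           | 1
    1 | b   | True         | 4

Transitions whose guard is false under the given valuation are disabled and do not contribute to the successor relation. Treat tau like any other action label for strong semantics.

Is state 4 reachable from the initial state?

Answer: REACHABLE

Working:
After dropping false guards: 7 live edges.
Layer 0: {0}
Layer 1: {1}  total {0,1}
Layer 2: {2,4}  total {0,1,2,4}
Reach set: {0,1,2,4}
witness 4: tau·b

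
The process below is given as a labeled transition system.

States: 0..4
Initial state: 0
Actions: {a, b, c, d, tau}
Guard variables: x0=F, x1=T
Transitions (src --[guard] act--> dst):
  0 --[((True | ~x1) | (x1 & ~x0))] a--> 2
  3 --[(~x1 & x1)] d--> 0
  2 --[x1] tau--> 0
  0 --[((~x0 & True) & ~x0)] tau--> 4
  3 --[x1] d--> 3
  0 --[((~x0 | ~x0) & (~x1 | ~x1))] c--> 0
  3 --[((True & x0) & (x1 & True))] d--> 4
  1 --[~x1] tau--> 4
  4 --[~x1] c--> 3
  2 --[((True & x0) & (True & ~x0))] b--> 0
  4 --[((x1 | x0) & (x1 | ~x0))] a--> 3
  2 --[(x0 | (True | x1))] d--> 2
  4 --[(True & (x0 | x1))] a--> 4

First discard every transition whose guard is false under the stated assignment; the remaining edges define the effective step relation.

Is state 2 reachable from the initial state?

Guard filter leaves 7 enabled edge(s).
Layer 0: {0}
Layer 1: {2,4}  cumulative {0,2,4}
Layer 2: {3}  cumulative {0,2,3,4}
Reachable = {0,2,3,4}
trace reaching 2: a

Answer: REACHABLE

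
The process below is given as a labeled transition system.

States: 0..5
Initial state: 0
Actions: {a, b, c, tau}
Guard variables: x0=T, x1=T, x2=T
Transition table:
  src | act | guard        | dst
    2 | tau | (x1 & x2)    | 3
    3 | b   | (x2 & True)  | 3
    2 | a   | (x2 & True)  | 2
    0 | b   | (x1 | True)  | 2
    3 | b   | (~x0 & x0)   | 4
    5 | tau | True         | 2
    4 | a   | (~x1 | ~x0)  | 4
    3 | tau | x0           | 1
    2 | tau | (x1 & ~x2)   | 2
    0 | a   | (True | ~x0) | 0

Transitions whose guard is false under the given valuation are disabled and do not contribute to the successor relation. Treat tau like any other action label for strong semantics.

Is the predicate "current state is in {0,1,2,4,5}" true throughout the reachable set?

Answer: INVARIANT VIOLATED at state 3

Trace:
Allowed set {0,1,2,4,5}
R = {0,1,2,3}
  0: ok
  1: ok
  2: ok
  3: ✗ unsafe
reach 3 via b·tau — violates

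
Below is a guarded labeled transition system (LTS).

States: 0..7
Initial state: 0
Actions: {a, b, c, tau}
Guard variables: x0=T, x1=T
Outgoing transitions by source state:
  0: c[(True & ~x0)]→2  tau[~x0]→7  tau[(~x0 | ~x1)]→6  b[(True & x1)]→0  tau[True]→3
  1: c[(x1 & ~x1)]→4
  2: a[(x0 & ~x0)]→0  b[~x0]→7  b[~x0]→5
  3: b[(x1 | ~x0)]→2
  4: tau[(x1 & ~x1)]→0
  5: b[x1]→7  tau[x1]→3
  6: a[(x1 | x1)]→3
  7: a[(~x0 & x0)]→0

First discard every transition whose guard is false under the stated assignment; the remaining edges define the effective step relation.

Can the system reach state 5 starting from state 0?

After dropping false guards: 6 live edges.
Layer 0: {0}
Layer 1: {3}  total {0,3}
Layer 2: {2}  total {0,2,3}
Reachable = {0,2,3}

Answer: UNREACHABLE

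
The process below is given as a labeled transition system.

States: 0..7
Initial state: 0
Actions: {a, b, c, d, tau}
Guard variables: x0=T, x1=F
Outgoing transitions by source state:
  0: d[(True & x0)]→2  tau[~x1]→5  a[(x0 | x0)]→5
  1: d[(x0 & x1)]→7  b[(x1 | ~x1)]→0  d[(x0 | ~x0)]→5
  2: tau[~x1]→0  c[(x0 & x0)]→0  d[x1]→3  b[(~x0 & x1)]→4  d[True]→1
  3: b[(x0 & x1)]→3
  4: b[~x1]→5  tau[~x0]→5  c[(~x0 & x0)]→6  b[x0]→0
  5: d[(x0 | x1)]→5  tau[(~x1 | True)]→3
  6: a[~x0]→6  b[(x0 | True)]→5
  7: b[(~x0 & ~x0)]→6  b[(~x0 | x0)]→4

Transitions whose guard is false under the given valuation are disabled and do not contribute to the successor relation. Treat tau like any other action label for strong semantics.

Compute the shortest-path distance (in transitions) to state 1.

Breadth-first toward 1:
  depth 0: {0}
  depth 1: {2,5}
  depth 2: {1,3}
first hit 1 at d=2 via d·d

Answer: 2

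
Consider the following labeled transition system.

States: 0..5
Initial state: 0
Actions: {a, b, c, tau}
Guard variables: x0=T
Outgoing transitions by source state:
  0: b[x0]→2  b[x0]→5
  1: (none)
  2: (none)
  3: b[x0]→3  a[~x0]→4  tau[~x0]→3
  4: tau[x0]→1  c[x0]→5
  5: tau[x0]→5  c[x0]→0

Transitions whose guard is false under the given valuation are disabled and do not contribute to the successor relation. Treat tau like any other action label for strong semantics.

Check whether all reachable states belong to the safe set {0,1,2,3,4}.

Allowed set {0,1,2,3,4}
R = {0,2,5}
  0: ok
  2: ok
  5: VIOLATES
counterexample path to 5: b

Answer: INVARIANT VIOLATED at state 5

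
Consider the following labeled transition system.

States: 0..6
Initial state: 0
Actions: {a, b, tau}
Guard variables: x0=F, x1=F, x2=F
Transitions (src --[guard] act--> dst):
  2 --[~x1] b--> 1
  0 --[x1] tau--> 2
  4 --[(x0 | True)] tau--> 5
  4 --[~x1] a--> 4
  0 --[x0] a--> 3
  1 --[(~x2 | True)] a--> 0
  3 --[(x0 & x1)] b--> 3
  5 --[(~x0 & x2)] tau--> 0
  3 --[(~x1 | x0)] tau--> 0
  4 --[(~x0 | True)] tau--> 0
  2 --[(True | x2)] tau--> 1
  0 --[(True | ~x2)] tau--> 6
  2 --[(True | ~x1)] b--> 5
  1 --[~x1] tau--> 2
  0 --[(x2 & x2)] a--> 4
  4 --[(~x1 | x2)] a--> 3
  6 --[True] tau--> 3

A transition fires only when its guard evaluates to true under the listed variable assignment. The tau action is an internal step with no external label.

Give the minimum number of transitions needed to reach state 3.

Answer: 2

Trace:
Layered search for 3:
  Layer 0: {0}
  Layer 1: {6}
  Layer 2: {3}
depth(3)=2, e.g. tau·tau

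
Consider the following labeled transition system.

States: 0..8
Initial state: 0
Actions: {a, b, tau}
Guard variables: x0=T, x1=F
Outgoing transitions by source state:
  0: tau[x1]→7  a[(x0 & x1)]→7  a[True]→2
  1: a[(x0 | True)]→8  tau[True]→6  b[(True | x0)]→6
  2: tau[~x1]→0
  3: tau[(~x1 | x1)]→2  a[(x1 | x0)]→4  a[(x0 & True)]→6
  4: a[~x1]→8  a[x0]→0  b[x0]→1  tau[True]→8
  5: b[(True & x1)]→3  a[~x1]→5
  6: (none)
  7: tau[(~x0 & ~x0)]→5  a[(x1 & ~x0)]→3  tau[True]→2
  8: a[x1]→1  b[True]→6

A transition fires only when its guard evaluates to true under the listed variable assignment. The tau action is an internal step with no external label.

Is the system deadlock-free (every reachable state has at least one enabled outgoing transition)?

R = {0,2}
  0: a→2  [deg 1]
  2: tau→0  [deg 1]

Answer: DEADLOCK-FREE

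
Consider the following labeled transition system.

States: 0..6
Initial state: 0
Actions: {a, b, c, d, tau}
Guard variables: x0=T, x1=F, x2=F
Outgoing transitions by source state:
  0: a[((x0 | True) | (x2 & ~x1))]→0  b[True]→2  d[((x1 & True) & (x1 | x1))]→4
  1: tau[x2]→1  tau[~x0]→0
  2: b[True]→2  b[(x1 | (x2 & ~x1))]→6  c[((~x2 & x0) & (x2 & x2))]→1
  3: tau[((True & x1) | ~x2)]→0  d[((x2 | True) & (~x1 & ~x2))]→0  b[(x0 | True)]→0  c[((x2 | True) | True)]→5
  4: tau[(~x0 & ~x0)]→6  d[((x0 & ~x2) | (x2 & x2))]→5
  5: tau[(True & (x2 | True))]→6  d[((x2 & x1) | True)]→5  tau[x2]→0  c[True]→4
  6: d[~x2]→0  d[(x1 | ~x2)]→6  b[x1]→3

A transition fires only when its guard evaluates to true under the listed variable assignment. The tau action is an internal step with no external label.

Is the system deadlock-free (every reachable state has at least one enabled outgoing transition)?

Answer: DEADLOCK-FREE

Analysis:
Reachable = {0,2}
  0: a→0  b→2  [2 exit(s)]
  2: b→2  [1 exit(s)]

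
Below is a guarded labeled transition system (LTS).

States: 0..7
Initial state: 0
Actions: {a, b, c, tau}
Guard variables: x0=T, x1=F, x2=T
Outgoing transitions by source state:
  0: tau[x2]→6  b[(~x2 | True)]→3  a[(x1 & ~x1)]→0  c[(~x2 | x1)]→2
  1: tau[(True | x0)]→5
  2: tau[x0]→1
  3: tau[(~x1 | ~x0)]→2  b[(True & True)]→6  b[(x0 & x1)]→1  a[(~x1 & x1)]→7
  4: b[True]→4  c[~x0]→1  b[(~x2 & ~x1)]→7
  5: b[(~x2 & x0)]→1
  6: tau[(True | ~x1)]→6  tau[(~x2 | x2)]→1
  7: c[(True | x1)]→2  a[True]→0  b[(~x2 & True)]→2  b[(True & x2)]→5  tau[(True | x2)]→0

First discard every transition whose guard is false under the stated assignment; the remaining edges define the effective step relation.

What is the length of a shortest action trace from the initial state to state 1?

Answer: 2

Trace:
Breadth-first toward 1:
  Layer 0: {0}
  Layer 1: {3,6}
  Layer 2: {1,2}
first hit 1 at d=2 via tau·tau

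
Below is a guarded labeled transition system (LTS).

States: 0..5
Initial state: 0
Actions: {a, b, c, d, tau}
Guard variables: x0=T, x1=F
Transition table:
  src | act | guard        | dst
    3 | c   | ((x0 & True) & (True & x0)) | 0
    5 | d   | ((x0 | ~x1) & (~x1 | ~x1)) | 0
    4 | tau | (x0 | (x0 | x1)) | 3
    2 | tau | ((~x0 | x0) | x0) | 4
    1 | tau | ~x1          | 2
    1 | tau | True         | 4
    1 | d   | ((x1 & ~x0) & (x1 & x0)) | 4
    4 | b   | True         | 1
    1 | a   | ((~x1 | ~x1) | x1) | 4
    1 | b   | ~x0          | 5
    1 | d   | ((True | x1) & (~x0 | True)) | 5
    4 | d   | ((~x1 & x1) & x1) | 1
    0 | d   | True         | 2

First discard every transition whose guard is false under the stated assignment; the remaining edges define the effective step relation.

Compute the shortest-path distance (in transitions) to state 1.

Answer: 3

Working:
Layered search for 1:
  L0 = {0}
  L1 = {2}
  L2 = {4}
  L3 = {1,3}
1 enters at depth 3; path d·tau·b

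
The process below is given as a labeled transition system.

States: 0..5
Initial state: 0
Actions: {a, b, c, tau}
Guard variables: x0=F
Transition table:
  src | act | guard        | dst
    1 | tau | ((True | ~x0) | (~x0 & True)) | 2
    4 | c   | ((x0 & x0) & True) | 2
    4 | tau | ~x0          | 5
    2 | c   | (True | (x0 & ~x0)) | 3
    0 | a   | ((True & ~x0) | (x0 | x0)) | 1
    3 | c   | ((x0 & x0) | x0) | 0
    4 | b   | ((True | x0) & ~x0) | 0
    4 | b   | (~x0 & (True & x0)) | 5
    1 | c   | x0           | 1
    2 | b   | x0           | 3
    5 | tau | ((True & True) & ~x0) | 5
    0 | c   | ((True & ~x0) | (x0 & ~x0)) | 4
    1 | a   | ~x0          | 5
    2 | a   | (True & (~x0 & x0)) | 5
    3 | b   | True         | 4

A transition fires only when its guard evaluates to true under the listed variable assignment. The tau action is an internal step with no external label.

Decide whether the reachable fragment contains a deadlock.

Answer: DEADLOCK-FREE

Working:
Reachable = {0,1,2,3,4,5}
  0: a→1  c→4  [2 exit(s)]
  1: a→5  tau→2  [2 exit(s)]
  2: c→3  [1 exit(s)]
  3: b→4  [1 exit(s)]
  4: b→0  tau→5  [2 exit(s)]
  5: tau→5  [1 exit(s)]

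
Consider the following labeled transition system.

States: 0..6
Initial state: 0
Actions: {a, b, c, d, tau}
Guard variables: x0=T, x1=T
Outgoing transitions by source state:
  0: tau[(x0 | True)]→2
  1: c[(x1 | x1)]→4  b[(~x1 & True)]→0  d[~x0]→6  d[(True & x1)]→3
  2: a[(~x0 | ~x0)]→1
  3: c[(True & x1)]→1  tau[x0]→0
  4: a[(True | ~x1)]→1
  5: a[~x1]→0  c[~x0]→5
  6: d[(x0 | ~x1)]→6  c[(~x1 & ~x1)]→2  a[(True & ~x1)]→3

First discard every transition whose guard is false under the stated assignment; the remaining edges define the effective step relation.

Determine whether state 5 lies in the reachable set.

After dropping false guards: 7 live edges.
Layer 0: {0}
Layer 1: {2}  cumulative {0,2}
Reachable = {0,2}

Answer: UNREACHABLE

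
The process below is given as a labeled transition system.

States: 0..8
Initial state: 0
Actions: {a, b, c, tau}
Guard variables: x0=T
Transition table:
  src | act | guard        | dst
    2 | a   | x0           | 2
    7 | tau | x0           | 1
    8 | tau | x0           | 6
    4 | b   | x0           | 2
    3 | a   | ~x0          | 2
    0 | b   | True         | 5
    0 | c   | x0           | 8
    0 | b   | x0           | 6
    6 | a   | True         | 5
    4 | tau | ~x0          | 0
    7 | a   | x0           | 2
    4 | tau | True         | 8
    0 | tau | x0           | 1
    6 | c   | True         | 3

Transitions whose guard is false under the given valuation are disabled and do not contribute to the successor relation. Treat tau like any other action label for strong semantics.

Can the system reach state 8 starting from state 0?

Answer: REACHABLE

Working:
12 transition(s) survive guard evaluation.
Layer 0: {0}
Layer 1: {1,5,6,8}  total {0,1,5,6,8}
Layer 2: {3}  total {0,1,3,5,6,8}
R = {0,1,3,5,6,8}
Path to 8: c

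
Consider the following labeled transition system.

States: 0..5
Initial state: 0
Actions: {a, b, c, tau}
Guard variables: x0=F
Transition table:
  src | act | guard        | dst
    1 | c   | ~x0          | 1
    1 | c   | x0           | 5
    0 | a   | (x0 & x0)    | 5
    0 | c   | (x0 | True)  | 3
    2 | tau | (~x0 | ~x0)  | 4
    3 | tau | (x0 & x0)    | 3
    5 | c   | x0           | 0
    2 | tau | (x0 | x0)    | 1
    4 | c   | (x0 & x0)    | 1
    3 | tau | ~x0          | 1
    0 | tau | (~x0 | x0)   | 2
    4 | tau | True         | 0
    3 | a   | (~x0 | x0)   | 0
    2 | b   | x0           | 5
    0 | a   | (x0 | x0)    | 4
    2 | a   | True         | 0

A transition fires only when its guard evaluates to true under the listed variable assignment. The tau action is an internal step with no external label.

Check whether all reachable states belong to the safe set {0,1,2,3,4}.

Safe = {0,1,2,3,4}
Reachable = {0,1,2,3,4}
  0: ok
  1: ok
  2: ok
  3: ok
  4: ok

Answer: INVARIANT HOLDS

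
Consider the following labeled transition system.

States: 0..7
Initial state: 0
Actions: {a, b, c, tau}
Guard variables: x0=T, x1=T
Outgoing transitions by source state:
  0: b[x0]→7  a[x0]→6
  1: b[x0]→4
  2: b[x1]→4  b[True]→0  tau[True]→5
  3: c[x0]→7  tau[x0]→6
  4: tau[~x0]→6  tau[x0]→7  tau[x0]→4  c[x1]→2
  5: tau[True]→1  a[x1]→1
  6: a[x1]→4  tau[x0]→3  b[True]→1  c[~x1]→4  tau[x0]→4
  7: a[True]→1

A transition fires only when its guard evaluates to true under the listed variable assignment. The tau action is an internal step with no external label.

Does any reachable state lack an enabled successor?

Answer: DEADLOCK-FREE

Analysis:
Reachable = {0,1,2,3,4,5,6,7}
  0: a→6  b→7  [2 exit(s)]
  1: b→4  [1 exit(s)]
  2: b→0  b→4  tau→5  [3 exit(s)]
  3: c→7  tau→6  [2 exit(s)]
  4: c→2  tau→4  tau→7  [3 exit(s)]
  5: a→1  tau→1  [2 exit(s)]
  6: a→4  b→1  tau→3  tau→4  [4 exit(s)]
  7: a→1  [1 exit(s)]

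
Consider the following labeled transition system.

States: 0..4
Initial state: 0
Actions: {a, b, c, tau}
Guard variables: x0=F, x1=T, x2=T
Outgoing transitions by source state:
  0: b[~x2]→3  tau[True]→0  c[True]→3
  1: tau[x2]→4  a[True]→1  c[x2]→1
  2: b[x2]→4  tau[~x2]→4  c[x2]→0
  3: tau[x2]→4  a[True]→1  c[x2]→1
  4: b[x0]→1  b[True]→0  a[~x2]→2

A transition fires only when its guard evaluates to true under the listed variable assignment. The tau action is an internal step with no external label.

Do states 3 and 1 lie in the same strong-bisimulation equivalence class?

Compute ~ classes (split until stable):
  P[0] = {{0,1,2,3,4}}
  P[1] = {{0},{1,3},{2},{4}}
Fixed point at round 2; 4 class(es).
class of 3: {1,3}; class of 1: {1,3}

Answer: BISIMILAR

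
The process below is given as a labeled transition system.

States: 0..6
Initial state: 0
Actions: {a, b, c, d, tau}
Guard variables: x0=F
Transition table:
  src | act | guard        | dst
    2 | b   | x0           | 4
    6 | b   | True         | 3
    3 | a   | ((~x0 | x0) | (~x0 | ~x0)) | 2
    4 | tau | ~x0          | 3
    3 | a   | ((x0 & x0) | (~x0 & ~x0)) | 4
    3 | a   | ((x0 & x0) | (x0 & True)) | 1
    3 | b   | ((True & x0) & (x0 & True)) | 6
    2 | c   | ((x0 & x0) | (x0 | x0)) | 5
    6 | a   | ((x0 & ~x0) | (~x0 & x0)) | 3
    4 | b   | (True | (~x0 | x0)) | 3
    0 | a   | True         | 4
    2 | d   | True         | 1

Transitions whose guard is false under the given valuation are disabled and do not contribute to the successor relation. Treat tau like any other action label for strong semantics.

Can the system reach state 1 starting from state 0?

After dropping false guards: 7 live edges.
depth 0: {0}
depth 1: {4}  total {0,4}
depth 2: {3}  total {0,3,4}
depth 3: {2}  total {0,2,3,4}
depth 4: {1}  total {0,1,2,3,4}
Reach set: {0,1,2,3,4}
witness 1: a·tau·a·d

Answer: REACHABLE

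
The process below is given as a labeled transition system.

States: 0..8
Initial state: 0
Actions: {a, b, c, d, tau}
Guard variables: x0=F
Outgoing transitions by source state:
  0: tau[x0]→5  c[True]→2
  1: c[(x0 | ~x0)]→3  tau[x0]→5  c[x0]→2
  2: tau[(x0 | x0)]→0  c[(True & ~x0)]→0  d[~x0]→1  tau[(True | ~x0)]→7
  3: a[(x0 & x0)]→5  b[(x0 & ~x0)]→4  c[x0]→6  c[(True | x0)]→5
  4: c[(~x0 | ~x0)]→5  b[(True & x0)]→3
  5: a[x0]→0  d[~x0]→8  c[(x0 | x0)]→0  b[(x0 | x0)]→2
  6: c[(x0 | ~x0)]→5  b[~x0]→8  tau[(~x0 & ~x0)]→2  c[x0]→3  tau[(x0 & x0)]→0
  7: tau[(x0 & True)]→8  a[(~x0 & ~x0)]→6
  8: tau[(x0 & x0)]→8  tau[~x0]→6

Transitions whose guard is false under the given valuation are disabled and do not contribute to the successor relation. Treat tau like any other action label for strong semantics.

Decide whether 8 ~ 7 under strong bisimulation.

Bisimulation quotient by refinement:
  π0 = {{0,1,2,3,4,5,6,7,8}}
  π1 = {{0,1,3,4},{2},{5},{6},{7},{8}}
  π2 = {{0},{1},{2},{3,4},{5},{6},{7},{8}}
8 equivalence class(es) (converged in 3)
[8]={8}  [7]={7}

Answer: NOT BISIMILAR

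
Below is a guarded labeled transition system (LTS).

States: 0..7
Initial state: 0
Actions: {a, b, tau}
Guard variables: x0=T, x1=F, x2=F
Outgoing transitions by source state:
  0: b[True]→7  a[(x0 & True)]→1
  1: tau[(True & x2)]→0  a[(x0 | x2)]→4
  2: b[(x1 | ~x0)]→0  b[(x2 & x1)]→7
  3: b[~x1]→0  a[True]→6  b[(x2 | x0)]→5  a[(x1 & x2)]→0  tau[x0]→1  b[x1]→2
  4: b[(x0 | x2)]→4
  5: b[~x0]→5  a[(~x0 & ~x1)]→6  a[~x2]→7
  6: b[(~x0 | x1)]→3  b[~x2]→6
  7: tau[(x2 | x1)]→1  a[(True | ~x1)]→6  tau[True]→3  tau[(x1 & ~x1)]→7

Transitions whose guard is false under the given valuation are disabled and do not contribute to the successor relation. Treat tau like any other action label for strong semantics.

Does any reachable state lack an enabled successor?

Reach set: {0,1,3,4,5,6,7}
  0: a→1  b→7  [2 exit(s)]
  1: a→4  [1 exit(s)]
  3: a→6  b→0  b→5  tau→1  [4 exit(s)]
  4: b→4  [1 exit(s)]
  5: a→7  [1 exit(s)]
  6: b→6  [1 exit(s)]
  7: a→6  tau→3  [2 exit(s)]

Answer: DEADLOCK-FREE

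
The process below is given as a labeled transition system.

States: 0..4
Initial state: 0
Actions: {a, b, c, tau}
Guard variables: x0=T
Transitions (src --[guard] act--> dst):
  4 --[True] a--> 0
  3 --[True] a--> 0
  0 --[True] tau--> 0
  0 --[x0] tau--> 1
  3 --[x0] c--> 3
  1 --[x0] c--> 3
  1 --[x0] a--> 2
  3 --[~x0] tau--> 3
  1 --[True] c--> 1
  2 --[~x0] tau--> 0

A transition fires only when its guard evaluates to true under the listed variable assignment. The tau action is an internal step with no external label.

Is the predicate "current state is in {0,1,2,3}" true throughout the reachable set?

Answer: INVARIANT HOLDS

Trace:
Allowed set {0,1,2,3}
Reachable = {0,1,2,3}
  0: ✓
  1: ✓
  2: ✓
  3: ✓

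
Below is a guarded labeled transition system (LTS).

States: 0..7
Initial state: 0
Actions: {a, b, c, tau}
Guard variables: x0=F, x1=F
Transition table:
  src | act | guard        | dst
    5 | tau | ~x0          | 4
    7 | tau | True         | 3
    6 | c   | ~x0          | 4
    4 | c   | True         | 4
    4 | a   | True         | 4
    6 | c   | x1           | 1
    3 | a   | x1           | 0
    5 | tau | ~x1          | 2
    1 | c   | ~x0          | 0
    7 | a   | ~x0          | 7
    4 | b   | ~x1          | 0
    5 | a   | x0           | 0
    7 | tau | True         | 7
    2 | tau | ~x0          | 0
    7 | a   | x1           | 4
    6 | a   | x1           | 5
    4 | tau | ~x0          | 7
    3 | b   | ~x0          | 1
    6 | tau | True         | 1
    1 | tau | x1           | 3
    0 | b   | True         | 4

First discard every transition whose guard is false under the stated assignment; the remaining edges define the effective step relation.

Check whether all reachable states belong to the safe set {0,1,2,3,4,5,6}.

Allowed set {0,1,2,3,4,5,6}
R = {0,1,3,4,7}
  0: ✓
  1: ✓
  3: ✓
  4: ✓
  7: VIOLATES
witness against invariant: b·tau → 7

Answer: INVARIANT VIOLATED at state 7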